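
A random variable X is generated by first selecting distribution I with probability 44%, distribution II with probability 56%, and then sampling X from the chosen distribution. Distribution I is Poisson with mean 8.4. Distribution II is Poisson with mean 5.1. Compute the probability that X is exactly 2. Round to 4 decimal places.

0.0479

Conditional on each component, P(X = 2): I: 0.00793332; II: 0.0792882.
By total probability, P(X = 2) = 0.44·0.00793332 + 0.56·0.0792882 = 0.047892.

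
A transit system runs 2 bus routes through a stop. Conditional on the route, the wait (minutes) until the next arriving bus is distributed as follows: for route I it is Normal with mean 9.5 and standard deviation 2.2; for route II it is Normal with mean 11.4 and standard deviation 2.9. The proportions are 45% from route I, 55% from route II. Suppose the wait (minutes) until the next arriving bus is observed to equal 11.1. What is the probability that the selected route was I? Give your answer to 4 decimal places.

Likelihoods f(11.1 | ·): I: 0.139198; II: 0.136832.
Posterior ∝ prior × likelihood. Numerator for I: 0.45·0.139198 = 0.062639.
Normalizing constant: 0.45·0.139198 + 0.55·0.136832 = 0.137897.
P(I | observation) = 0.062639 / 0.137897 = 0.454246.

0.4542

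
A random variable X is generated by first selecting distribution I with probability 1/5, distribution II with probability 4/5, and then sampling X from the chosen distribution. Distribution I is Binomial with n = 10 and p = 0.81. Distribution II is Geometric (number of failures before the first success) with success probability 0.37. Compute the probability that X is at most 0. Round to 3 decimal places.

Conditional on each component, P(X ≤ 0): I: 6.13107e-08; II: 0.37.
By total probability, P(X ≤ 0) = 0.2·6.13107e-08 + 0.8·0.37 = 0.296.

0.296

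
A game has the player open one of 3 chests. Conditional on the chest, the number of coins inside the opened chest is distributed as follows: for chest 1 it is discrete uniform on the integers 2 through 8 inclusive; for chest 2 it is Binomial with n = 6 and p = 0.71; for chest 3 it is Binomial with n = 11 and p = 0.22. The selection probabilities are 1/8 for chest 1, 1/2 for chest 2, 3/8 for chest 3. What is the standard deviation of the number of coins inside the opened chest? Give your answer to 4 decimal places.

Per component, 1: μ=5, E[X²]=29; 2: μ=4.26, E[X²]=19.383; 3: μ=2.42, E[X²]=7.744.
E[X] = 0.125·5 + 0.5·4.26 + 0.375·2.42 = 3.6625.
E[X²] = 0.125·29 + 0.5·19.383 + 0.375·7.744 = 16.2205.
Var(X) = E[X²] − (E[X])² = 16.2205 − 13.4139 = 2.80659.
SD(X) = √2.80659 = 1.67529.

1.6753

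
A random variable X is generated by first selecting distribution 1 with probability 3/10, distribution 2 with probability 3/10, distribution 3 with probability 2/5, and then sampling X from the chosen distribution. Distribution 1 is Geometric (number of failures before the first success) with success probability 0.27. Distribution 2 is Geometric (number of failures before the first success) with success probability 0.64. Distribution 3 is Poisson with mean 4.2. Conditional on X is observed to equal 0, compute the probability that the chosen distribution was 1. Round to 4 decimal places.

Likelihoods P(X=0 | ·): 1: 0.27; 2: 0.64; 3: 0.0149956.
Posterior ∝ prior × likelihood. Numerator for 1: 0.3·0.27 = 0.081.
Normalizing constant: 0.3·0.27 + 0.3·0.64 + 0.4·0.0149956 = 0.278998.
P(1 | observation) = 0.081 / 0.278998 = 0.290324.

0.2903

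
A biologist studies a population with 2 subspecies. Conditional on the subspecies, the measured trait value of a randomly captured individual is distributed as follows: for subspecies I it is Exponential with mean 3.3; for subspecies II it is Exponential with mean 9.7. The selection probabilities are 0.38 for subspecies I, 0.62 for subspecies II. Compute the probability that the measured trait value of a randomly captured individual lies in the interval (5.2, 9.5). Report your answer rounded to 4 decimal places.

0.1871

Conditional on each subspecies, P(5.2 < X < 9.5): I: 0.150648; II: 0.209492.
By total probability, P(5.2 < X < 9.5) = 0.38·0.150648 + 0.62·0.209492 = 0.187131.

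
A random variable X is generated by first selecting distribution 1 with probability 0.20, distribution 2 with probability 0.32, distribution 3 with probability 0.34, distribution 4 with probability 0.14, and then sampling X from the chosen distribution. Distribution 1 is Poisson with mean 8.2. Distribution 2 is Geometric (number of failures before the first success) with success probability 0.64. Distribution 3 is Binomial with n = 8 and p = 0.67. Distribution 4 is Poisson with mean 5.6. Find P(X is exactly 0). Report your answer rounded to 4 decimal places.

Conditional on each component, P(X = 0): 1: 0.000274654; 2: 0.64; 3: 0.000140641; 4: 0.00369786.
By total probability, P(X = 0) = 0.2·0.000274654 + 0.32·0.64 + 0.34·0.000140641 + 0.14·0.00369786 = 0.20542.

0.2054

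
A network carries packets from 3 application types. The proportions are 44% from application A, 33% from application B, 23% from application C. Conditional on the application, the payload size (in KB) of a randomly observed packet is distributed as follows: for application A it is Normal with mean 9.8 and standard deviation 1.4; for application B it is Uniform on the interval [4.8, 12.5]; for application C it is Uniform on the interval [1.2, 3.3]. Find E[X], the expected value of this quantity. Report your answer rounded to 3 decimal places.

7.684

Component means — A: 9.8; B: 8.65; C: 2.25.
E[X] = 0.44·9.8 + 0.33·8.65 + 0.23·2.25 = 7.684.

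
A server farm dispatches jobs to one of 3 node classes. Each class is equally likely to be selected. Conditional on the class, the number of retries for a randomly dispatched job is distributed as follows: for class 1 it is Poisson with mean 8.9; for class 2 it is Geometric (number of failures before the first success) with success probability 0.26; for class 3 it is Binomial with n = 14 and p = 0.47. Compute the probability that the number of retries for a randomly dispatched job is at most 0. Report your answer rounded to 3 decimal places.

0.087

Conditional on each class, P(X ≤ 0): 1: 0.000136389; 2: 0.26; 3: 0.000137995.
By total probability, P(X ≤ 0) = 0.333333·0.000136389 + 0.333333·0.26 + 0.333333·0.000137995 = 0.0867581.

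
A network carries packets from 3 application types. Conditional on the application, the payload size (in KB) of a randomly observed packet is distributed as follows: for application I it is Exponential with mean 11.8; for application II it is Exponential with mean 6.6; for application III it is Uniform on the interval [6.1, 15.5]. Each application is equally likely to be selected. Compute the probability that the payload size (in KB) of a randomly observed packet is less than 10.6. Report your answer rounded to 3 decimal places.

Conditional on each application, P(X < 10.6): I: 0.592741; II: 0.799323; III: 0.478723.
By total probability, P(X < 10.6) = 0.333333·0.592741 + 0.333333·0.799323 + 0.333333·0.478723 = 0.623596.

0.624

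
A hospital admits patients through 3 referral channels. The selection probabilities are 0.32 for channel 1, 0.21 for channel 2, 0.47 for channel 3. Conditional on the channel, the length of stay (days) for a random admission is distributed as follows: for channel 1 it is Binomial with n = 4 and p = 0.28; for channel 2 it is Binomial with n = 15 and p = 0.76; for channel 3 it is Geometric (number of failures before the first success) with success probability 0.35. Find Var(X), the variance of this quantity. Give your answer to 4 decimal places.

19.4980

Per component, 1: μ=1.12, E[X²]=2.0608; 2: μ=11.4, E[X²]=132.696; 3: μ=1.85714, E[X²]=8.7551.
E[X] = 0.32·1.12 + 0.21·11.4 + 0.47·1.85714 = 3.62526.
E[X²] = 0.32·2.0608 + 0.21·132.696 + 0.47·8.7551 = 32.6405.
Var(X) = E[X²] − (E[X])² = 32.6405 − 13.1425 = 19.498.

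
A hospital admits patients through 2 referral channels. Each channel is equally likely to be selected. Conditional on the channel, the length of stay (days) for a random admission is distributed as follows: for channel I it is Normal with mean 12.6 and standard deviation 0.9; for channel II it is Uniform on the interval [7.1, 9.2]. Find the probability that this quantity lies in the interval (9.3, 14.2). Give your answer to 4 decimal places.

0.4811

Conditional on each channel, P(9.3 < X < 14.2): I: 0.962157; II: 0.
By total probability, P(9.3 < X < 14.2) = 0.5·0.962157 + 0.5·0 = 0.481078.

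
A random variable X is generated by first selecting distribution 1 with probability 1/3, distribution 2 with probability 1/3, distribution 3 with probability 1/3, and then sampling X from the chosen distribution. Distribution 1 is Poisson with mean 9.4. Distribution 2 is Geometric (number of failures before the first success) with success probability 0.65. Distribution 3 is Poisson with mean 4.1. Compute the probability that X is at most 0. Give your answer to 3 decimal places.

Conditional on each component, P(X ≤ 0): 1: 8.27241e-05; 2: 0.65; 3: 0.0165727.
By total probability, P(X ≤ 0) = 0.333333·8.27241e-05 + 0.333333·0.65 + 0.333333·0.0165727 = 0.222218.

0.222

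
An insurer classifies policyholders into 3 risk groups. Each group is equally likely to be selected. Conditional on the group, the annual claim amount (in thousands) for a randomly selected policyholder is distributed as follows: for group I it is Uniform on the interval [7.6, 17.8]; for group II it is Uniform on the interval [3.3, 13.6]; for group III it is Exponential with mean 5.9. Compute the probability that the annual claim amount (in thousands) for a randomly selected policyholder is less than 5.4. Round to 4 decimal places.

Conditional on each group, P(X < 5.4): I: 0; II: 0.203883; III: 0.599585.
By total probability, P(X < 5.4) = 0.333333·0 + 0.333333·0.203883 + 0.333333·0.599585 = 0.267823.

0.2678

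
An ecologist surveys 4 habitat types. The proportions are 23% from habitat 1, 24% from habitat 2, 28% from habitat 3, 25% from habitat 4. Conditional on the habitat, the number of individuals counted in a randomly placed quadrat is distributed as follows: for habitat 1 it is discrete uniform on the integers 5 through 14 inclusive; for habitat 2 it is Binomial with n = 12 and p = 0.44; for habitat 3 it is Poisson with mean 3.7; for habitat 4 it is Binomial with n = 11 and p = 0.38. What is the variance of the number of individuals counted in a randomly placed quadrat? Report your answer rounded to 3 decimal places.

9.324

Per component, 1: μ=9.5, E[X²]=98.5; 2: μ=5.28, E[X²]=30.8352; 3: μ=3.7, E[X²]=17.39; 4: μ=4.18, E[X²]=20.064.
E[X] = 0.23·9.5 + 0.24·5.28 + 0.28·3.7 + 0.25·4.18 = 5.5332.
E[X²] = 0.23·98.5 + 0.24·30.8352 + 0.28·17.39 + 0.25·20.064 = 39.9406.
Var(X) = E[X²] − (E[X])² = 39.9406 − 30.6163 = 9.32435.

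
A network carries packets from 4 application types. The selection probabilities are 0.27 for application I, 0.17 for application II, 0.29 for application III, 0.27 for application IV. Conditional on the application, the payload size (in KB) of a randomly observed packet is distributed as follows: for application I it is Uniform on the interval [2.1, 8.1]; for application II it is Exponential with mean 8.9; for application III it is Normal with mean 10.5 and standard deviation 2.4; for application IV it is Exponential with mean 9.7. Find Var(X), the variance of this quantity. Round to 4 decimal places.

Per component, I: μ=5.1, E[X²]=29.01; II: μ=8.9, E[X²]=158.42; III: μ=10.5, E[X²]=116.01; IV: μ=9.7, E[X²]=188.18.
E[X] = 0.27·5.1 + 0.17·8.9 + 0.29·10.5 + 0.27·9.7 = 8.554.
E[X²] = 0.27·29.01 + 0.17·158.42 + 0.29·116.01 + 0.27·188.18 = 119.216.
Var(X) = E[X²] − (E[X])² = 119.216 − 73.1709 = 46.0447.

46.0447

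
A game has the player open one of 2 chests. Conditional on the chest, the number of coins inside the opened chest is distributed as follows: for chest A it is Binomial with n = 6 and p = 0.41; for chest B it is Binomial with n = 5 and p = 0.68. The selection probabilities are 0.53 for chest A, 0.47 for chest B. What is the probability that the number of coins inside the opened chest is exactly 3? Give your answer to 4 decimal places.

0.3014

Conditional on each chest, P(X = 3): A: 0.283099; B: 0.321978.
By total probability, P(X = 3) = 0.53·0.283099 + 0.47·0.321978 = 0.301372.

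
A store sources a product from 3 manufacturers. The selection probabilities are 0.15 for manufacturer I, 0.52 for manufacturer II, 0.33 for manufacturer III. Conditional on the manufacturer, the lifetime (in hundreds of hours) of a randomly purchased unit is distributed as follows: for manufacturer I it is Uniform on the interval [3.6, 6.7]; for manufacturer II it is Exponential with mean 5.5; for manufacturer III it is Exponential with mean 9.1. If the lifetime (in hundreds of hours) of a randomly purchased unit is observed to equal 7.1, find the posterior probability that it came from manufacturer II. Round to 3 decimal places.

0.610

Likelihoods f(7.1 | ·): I: 0; II: 0.0500038; III: 0.0503632.
Posterior ∝ prior × likelihood. Numerator for II: 0.52·0.0500038 = 0.026002.
Normalizing constant: 0.15·0 + 0.52·0.0500038 + 0.33·0.0503632 = 0.0426218.
P(II | observation) = 0.026002 / 0.0426218 = 0.610062.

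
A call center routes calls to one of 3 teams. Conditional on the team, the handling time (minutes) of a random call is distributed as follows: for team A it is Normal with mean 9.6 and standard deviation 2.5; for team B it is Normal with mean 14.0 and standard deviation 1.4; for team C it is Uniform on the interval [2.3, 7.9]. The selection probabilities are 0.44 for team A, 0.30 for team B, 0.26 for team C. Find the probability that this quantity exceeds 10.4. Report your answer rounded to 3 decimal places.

0.463

Conditional on each team, P(X > 10.4): A: 0.374484; B: 0.994936; C: 0.
By total probability, P(X > 10.4) = 0.44·0.374484 + 0.3·0.994936 + 0.26·0 = 0.463254.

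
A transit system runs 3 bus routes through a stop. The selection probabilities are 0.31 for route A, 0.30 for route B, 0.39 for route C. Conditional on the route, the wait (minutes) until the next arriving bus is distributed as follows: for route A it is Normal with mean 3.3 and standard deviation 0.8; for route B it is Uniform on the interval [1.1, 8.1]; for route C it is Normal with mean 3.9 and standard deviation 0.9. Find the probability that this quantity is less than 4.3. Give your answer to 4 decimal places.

0.6763

Conditional on each route, P(X < 4.3): A: 0.89435; B: 0.457143; C: 0.671639.
By total probability, P(X < 4.3) = 0.31·0.89435 + 0.3·0.457143 + 0.39·0.671639 = 0.676331.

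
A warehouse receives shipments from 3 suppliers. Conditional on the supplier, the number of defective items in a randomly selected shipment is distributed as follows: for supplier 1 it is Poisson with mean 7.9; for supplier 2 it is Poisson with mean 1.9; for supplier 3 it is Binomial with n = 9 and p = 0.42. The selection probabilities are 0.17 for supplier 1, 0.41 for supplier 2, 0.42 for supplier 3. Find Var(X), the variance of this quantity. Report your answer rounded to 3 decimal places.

Per component, 1: μ=7.9, E[X²]=70.31; 2: μ=1.9, E[X²]=5.51; 3: μ=3.78, E[X²]=16.4808.
E[X] = 0.17·7.9 + 0.41·1.9 + 0.42·3.78 = 3.7096.
E[X²] = 0.17·70.31 + 0.41·5.51 + 0.42·16.4808 = 21.1337.
Var(X) = E[X²] − (E[X])² = 21.1337 − 13.7611 = 7.3726.

7.373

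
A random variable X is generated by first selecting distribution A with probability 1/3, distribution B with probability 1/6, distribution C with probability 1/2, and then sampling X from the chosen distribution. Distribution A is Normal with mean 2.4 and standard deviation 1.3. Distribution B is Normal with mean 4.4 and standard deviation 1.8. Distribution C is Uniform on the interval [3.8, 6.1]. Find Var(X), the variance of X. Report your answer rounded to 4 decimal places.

Per component, A: μ=2.4, E[X²]=7.45; B: μ=4.4, E[X²]=22.6; C: μ=4.95, E[X²]=24.9433.
E[X] = 0.333333·2.4 + 0.166667·4.4 + 0.5·4.95 = 4.00833.
E[X²] = 0.333333·7.45 + 0.166667·22.6 + 0.5·24.9433 = 18.7217.
Var(X) = E[X²] − (E[X])² = 18.7217 − 16.0667 = 2.65493.

2.6549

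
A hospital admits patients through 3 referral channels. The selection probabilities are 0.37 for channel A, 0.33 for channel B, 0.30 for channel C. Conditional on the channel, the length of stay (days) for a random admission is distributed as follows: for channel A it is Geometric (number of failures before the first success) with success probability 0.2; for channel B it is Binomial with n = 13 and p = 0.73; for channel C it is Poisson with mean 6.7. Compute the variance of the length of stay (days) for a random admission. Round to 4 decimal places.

Per component, A: μ=4, E[X²]=36; B: μ=9.49, E[X²]=92.6224; C: μ=6.7, E[X²]=51.59.
E[X] = 0.37·4 + 0.33·9.49 + 0.3·6.7 = 6.6217.
E[X²] = 0.37·36 + 0.33·92.6224 + 0.3·51.59 = 59.3624.
Var(X) = E[X²] − (E[X])² = 59.3624 − 43.8469 = 15.5155.

15.5155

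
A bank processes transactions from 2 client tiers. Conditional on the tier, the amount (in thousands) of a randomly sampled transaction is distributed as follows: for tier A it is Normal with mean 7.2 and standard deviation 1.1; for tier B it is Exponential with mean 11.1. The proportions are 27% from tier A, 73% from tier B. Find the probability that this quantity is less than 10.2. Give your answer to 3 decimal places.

Conditional on each tier, P(X < 10.2): A: 0.996807; B: 0.60105.
By total probability, P(X < 10.2) = 0.27·0.996807 + 0.73·0.60105 = 0.707904.

0.708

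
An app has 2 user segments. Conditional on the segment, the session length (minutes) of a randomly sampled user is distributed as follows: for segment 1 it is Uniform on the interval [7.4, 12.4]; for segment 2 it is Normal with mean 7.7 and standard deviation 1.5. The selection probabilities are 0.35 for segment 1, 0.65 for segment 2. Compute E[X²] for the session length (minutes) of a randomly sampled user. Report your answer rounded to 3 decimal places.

For each component E[X²] = Var + (mean)², giving 1: 100.093; 2: 61.54.
Overall E[X²] = 0.35·100.093 + 0.65·61.54 = 75.0337.

75.034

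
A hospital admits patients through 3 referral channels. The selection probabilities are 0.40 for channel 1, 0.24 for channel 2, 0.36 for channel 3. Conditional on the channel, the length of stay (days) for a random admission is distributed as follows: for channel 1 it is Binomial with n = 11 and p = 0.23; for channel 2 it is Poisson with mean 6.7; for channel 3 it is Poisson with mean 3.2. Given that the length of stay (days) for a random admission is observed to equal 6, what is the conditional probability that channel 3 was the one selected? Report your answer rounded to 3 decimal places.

0.330

Likelihoods P(X=6 | ·): 1: 0.0185124; 2: 0.154648; 3: 0.060789.
Posterior ∝ prior × likelihood. Numerator for 3: 0.36·0.060789 = 0.021884.
Normalizing constant: 0.4·0.0185124 + 0.24·0.154648 + 0.36·0.060789 = 0.0664044.
P(3 | observation) = 0.021884 / 0.0664044 = 0.329557.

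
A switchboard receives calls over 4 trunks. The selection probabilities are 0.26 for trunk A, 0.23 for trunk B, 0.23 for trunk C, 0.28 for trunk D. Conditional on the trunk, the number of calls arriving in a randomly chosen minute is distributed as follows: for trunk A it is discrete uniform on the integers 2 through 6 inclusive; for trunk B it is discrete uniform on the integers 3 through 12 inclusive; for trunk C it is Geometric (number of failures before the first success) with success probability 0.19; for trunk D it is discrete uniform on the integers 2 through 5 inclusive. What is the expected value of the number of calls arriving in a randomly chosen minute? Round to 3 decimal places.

4.726

Component means — A: 4; B: 7.5; C: 4.26316; D: 3.5.
E[X] = 0.26·4 + 0.23·7.5 + 0.23·4.26316 + 0.28·3.5 = 4.72553.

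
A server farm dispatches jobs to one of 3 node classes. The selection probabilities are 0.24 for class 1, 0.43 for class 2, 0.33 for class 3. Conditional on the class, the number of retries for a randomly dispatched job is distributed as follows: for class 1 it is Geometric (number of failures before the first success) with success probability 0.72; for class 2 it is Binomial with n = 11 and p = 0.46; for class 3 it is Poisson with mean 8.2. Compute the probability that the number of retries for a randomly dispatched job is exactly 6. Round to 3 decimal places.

0.125

Conditional on each class, P(X = 6): 1: 0.000346961; 2: 0.200982; 3: 0.115967.
By total probability, P(X = 6) = 0.24·0.000346961 + 0.43·0.200982 + 0.33·0.115967 = 0.124775.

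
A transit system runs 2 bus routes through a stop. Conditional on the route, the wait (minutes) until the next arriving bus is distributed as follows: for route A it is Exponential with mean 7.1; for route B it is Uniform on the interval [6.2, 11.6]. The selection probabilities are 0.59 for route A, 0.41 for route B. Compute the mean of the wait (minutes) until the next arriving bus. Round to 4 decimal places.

Component means — A: 7.1; B: 8.9.
E[X] = 0.59·7.1 + 0.41·8.9 = 7.838.

7.8380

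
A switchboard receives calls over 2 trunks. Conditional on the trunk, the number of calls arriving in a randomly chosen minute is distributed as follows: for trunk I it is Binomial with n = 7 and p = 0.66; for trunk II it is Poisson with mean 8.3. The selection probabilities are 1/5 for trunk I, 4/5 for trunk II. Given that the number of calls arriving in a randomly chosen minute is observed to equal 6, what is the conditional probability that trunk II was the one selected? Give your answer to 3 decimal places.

0.696

Likelihoods P(X=6 | ·): I: 0.196716; II: 0.112847.
Posterior ∝ prior × likelihood. Numerator for II: 0.8·0.112847 = 0.090278.
Normalizing constant: 0.2·0.196716 + 0.8·0.112847 = 0.129621.
P(II | observation) = 0.090278 / 0.129621 = 0.696475.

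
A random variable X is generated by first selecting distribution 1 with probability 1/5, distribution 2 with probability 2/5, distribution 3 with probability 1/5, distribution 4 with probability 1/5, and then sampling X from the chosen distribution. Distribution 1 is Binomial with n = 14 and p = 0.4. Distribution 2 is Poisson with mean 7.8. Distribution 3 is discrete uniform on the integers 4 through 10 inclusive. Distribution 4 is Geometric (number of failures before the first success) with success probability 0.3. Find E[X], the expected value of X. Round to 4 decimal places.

6.1067

Component means — 1: 5.6; 2: 7.8; 3: 7; 4: 2.33333.
E[X] = 0.2·5.6 + 0.4·7.8 + 0.2·7 + 0.2·2.33333 = 6.10667.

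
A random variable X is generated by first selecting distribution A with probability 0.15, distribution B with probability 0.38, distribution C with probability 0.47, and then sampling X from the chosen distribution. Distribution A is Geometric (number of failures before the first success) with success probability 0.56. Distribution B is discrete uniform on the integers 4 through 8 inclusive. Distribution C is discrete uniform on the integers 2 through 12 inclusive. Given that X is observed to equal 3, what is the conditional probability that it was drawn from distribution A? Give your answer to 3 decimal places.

0.143

Likelihoods P(X=3 | ·): A: 0.047703; B: 0; C: 0.0909091.
Posterior ∝ prior × likelihood. Numerator for A: 0.15·0.047703 = 0.00715546.
Normalizing constant: 0.15·0.047703 + 0.38·0 + 0.47·0.0909091 = 0.0498827.
P(A | observation) = 0.00715546 / 0.0498827 = 0.143446.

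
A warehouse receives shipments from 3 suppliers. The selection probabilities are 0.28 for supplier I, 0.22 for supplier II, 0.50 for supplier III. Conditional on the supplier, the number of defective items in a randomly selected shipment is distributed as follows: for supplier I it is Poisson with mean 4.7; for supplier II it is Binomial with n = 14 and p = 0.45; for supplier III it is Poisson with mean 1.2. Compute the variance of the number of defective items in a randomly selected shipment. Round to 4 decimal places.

Per component, I: μ=4.7, E[X²]=26.79; II: μ=6.3, E[X²]=43.155; III: μ=1.2, E[X²]=2.64.
E[X] = 0.28·4.7 + 0.22·6.3 + 0.5·1.2 = 3.302.
E[X²] = 0.28·26.79 + 0.22·43.155 + 0.5·2.64 = 18.3153.
Var(X) = E[X²] − (E[X])² = 18.3153 − 10.9032 = 7.4121.

7.4121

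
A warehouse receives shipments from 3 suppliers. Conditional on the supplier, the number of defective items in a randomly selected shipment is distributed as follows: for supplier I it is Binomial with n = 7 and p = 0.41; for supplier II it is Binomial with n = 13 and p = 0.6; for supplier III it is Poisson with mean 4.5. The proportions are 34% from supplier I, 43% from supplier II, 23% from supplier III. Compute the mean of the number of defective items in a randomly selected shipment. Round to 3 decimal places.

Component means — I: 2.87; II: 7.8; III: 4.5.
E[X] = 0.34·2.87 + 0.43·7.8 + 0.23·4.5 = 5.3648.

5.365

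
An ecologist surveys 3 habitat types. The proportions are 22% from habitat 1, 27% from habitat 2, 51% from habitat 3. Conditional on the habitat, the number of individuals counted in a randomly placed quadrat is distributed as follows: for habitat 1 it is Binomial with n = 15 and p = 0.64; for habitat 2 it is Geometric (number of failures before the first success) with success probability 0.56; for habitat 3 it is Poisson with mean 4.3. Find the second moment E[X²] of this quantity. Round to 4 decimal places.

For each component E[X²] = Var + (mean)², giving 1: 95.616; 2: 2.02041; 3: 22.79.
Overall E[X²] = 0.22·95.616 + 0.27·2.02041 + 0.51·22.79 = 33.2039.

33.2039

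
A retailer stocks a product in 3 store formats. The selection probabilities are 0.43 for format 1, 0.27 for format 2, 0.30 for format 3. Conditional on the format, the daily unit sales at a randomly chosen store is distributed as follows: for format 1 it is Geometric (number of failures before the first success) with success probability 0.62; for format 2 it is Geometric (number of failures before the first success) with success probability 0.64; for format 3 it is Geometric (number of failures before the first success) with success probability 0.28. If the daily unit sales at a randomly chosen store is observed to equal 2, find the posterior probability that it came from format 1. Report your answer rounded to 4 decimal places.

Likelihoods P(X=2 | ·): 1: 0.089528; 2: 0.082944; 3: 0.145152.
Posterior ∝ prior × likelihood. Numerator for 1: 0.43·0.089528 = 0.038497.
Normalizing constant: 0.43·0.089528 + 0.27·0.082944 + 0.3·0.145152 = 0.104438.
P(1 | observation) = 0.038497 / 0.104438 = 0.368613.

0.3686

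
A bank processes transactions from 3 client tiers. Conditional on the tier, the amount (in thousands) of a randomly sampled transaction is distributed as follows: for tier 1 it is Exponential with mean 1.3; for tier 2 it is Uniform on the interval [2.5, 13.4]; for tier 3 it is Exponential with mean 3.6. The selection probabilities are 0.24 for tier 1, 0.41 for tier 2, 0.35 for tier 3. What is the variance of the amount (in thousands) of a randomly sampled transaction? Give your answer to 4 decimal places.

16.5122

Per component, 1: μ=1.3, E[X²]=3.38; 2: μ=7.95, E[X²]=73.1033; 3: μ=3.6, E[X²]=25.92.
E[X] = 0.24·1.3 + 0.41·7.95 + 0.35·3.6 = 4.8315.
E[X²] = 0.24·3.38 + 0.41·73.1033 + 0.35·25.92 = 39.8556.
Var(X) = E[X²] − (E[X])² = 39.8556 − 23.3434 = 16.5122.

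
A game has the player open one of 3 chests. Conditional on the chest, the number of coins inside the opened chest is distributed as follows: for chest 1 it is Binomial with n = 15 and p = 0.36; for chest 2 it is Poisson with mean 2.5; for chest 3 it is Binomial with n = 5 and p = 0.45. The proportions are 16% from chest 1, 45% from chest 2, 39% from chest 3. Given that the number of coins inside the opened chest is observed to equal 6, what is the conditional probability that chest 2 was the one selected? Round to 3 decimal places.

Likelihoods P(X=6 | ·): 1: 0.196263; 2: 0.0278337; 3: 0.
Posterior ∝ prior × likelihood. Numerator for 2: 0.45·0.0278337 = 0.0125252.
Normalizing constant: 0.16·0.196263 + 0.45·0.0278337 + 0.39·0 = 0.0439273.
P(2 | observation) = 0.0125252 / 0.0439273 = 0.285134.

0.285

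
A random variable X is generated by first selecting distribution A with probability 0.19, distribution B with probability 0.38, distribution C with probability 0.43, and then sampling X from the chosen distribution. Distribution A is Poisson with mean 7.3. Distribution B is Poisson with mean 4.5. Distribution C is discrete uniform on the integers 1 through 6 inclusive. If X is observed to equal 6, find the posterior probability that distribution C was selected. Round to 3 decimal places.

0.486

Likelihoods P(X=6 | ·): A: 0.141989; B: 0.12812; C: 0.166667.
Posterior ∝ prior × likelihood. Numerator for C: 0.43·0.166667 = 0.0716667.
Normalizing constant: 0.19·0.141989 + 0.38·0.12812 + 0.43·0.166667 = 0.14733.
P(C | observation) = 0.0716667 / 0.14733 = 0.486436.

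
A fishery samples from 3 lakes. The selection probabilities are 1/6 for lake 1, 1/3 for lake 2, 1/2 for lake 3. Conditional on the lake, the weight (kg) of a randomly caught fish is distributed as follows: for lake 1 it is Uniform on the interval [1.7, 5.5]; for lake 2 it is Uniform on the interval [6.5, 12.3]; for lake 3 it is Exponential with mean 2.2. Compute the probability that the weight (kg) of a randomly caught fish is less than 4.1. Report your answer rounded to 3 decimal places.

Conditional on each lake, P(X < 4.1): 1: 0.631579; 2: 0; 3: 0.844892.
By total probability, P(X < 4.1) = 0.166667·0.631579 + 0.333333·0 + 0.5·0.844892 = 0.527709.

0.528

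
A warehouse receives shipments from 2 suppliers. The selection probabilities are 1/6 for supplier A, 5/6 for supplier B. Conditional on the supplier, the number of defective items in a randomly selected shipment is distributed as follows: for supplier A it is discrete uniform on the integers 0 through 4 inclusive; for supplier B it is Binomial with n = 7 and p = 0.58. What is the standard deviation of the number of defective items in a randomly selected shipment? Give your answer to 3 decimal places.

Per component, A: μ=2, E[X²]=6; B: μ=4.06, E[X²]=18.1888.
E[X] = 0.166667·2 + 0.833333·4.06 = 3.71667.
E[X²] = 0.166667·6 + 0.833333·18.1888 = 16.1573.
Var(X) = E[X²] − (E[X])² = 16.1573 − 13.8136 = 2.34372.
SD(X) = √2.34372 = 1.53092.

1.531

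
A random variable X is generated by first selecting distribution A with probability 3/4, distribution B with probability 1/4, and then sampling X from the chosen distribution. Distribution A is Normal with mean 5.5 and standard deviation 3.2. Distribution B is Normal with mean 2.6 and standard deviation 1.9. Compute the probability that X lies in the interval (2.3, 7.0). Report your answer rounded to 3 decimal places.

0.529

Conditional on each component, P(2.3 < X < 7.0): A: 0.521721; B: 0.552445.
By total probability, P(2.3 < X < 7.0) = 0.75·0.521721 + 0.25·0.552445 = 0.529402.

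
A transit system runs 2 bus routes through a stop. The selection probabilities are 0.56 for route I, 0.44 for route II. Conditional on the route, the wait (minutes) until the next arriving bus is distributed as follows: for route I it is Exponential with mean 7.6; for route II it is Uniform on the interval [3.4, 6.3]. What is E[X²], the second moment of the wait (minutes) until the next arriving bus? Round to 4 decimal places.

75.3495

For each component E[X²] = Var + (mean)², giving I: 115.52; II: 24.2233.
Overall E[X²] = 0.56·115.52 + 0.44·24.2233 = 75.3495.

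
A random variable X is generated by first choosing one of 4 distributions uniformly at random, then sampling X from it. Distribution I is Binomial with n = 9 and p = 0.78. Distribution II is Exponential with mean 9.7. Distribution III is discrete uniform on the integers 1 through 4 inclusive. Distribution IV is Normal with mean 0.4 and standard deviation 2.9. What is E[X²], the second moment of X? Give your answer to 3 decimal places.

63.769

For each component E[X²] = Var + (mean)², giving I: 50.8248; II: 188.18; III: 7.5; IV: 8.57.
Overall E[X²] = 0.25·50.8248 + 0.25·188.18 + 0.25·7.5 + 0.25·8.57 = 63.7687.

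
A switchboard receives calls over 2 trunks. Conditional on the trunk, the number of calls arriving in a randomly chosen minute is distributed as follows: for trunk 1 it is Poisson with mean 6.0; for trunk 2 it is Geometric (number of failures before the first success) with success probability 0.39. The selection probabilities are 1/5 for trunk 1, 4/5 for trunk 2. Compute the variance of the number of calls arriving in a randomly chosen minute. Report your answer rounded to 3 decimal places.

Per component, 1: μ=6, E[X²]=42; 2: μ=1.5641, E[X²]=6.45694.
E[X] = 0.2·6 + 0.8·1.5641 = 2.45128.
E[X²] = 0.2·42 + 0.8·6.45694 = 13.5655.
Var(X) = E[X²] − (E[X])² = 13.5655 − 6.00878 = 7.55677.

7.557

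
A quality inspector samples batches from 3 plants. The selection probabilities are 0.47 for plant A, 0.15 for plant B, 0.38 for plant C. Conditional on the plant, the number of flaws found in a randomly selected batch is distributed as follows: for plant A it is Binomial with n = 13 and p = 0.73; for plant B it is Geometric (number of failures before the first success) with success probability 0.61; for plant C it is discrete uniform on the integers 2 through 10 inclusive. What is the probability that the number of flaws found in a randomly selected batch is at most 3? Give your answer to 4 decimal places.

0.2311

Conditional on each plant, P(X ≤ 3): A: 0.000253644; B: 0.976866; C: 0.222222.
By total probability, P(X ≤ 3) = 0.47·0.000253644 + 0.15·0.976866 + 0.38·0.222222 = 0.231093.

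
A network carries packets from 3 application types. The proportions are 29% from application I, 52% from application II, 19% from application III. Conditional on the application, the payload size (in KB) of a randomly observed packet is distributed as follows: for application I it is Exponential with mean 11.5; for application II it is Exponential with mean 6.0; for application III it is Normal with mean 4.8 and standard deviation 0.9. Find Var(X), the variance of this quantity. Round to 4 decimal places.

64.4038

Per component, I: μ=11.5, E[X²]=264.5; II: μ=6, E[X²]=72; III: μ=4.8, E[X²]=23.85.
E[X] = 0.29·11.5 + 0.52·6 + 0.19·4.8 = 7.367.
E[X²] = 0.29·264.5 + 0.52·72 + 0.19·23.85 = 118.676.
Var(X) = E[X²] − (E[X])² = 118.676 − 54.2727 = 64.4038.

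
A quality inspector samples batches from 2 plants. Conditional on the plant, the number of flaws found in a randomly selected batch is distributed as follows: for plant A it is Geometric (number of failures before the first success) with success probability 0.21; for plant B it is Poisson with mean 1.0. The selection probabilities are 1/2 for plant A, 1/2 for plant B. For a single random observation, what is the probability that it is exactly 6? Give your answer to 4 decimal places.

0.0258

Conditional on each plant, P(X = 6): A: 0.0510484; B: 0.000510944.
By total probability, P(X = 6) = 0.5·0.0510484 + 0.5·0.000510944 = 0.0257797.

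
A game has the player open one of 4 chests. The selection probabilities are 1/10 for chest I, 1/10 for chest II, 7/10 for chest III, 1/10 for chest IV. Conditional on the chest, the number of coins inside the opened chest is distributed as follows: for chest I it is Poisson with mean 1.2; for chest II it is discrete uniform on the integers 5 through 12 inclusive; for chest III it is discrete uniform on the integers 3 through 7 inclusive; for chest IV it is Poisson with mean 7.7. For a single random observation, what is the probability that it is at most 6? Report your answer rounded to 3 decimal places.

0.720

Conditional on each chest, P(X ≤ 6): I: 0.999749; II: 0.25; III: 0.8; IV: 0.351369.
By total probability, P(X ≤ 6) = 0.1·0.999749 + 0.1·0.25 + 0.7·0.8 + 0.1·0.351369 = 0.720112.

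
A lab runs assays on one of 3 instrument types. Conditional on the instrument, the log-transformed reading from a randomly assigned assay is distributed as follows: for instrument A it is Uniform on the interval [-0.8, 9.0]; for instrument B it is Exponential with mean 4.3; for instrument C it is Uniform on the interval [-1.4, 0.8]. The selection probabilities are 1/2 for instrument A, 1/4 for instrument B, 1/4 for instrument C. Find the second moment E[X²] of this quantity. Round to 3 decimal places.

21.775

For each component E[X²] = Var + (mean)², giving A: 24.8133; B: 36.98; C: 0.493333.
Overall E[X²] = 0.5·24.8133 + 0.25·36.98 + 0.25·0.493333 = 21.775.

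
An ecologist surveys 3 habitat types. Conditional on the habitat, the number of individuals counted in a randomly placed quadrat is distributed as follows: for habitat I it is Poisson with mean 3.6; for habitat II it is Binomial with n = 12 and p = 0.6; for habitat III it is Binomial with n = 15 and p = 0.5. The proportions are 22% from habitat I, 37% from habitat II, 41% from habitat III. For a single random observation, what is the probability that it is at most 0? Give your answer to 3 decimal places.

Conditional on each habitat, P(X ≤ 0): I: 0.0273237; II: 1.67772e-05; III: 3.05176e-05.
By total probability, P(X ≤ 0) = 0.22·0.0273237 + 0.37·1.67772e-05 + 0.41·3.05176e-05 = 0.00602994.

0.006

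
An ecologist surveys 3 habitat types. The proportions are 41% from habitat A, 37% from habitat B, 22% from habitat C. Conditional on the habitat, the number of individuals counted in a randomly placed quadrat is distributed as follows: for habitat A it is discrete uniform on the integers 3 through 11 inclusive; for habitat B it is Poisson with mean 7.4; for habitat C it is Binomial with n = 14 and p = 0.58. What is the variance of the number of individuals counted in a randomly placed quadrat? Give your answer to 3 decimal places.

6.401

Per component, A: μ=7, E[X²]=55.6667; B: μ=7.4, E[X²]=62.16; C: μ=8.12, E[X²]=69.3448.
E[X] = 0.41·7 + 0.37·7.4 + 0.22·8.12 = 7.3944.
E[X²] = 0.41·55.6667 + 0.37·62.16 + 0.22·69.3448 = 61.0784.
Var(X) = E[X²] − (E[X])² = 61.0784 − 54.6772 = 6.40124.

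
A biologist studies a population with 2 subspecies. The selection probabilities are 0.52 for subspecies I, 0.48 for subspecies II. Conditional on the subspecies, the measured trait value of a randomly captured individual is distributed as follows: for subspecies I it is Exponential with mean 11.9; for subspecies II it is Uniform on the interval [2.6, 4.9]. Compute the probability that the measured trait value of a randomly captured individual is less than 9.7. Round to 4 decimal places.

0.7699

Conditional on each subspecies, P(X < 9.7): I: 0.557416; II: 1.
By total probability, P(X < 9.7) = 0.52·0.557416 + 0.48·1 = 0.769857.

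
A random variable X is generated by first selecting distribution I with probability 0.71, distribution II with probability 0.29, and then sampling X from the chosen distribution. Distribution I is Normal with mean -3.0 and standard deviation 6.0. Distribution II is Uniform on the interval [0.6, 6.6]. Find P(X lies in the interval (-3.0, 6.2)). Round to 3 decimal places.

0.581

Conditional on each component, P(-3.0 < X < 6.2): I: 0.437403; II: 0.933333.
By total probability, P(-3.0 < X < 6.2) = 0.71·0.437403 + 0.29·0.933333 = 0.581223.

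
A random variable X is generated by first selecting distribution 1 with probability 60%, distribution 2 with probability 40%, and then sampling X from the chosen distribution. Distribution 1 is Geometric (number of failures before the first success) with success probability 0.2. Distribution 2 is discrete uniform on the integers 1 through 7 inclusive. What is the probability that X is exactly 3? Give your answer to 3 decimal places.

Conditional on each component, P(X = 3): 1: 0.1024; 2: 0.142857.
By total probability, P(X = 3) = 0.6·0.1024 + 0.4·0.142857 = 0.118583.

0.119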